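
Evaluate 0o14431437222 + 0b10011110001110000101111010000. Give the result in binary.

0o14431437222 = 0b1100100011001100011111010010010 in binary.
Add column by column in base 2, right to left:
  0+0 = 0
  1+0 = 1
  0+0 = 0
  0+0 = 0
  1+1 = 0 carry 1
  0+0+1 = 1
  0+1 = 1
  1+1 = 0 carry 1
  0+1+1 = 0 carry 1
  1+1+1 = 1 carry 1
  1+0+1 = 0 carry 1
  1+1+1 = 1 carry 1
  1+0+1 = 0 carry 1
  1+0+1 = 0 carry 1
  0+0+1 = 1
  0+0 = 0
  0+1 = 1
  1+1 = 0 carry 1
  1+1+1 = 1 carry 1
  0+0+1 = 1
  0+0 = 0
  1+0 = 1
  1+1 = 0 carry 1
  0+1+1 = 0 carry 1
  0+1+1 = 0 carry 1
  0+1+1 = 0 carry 1
  1+0+1 = 0 carry 1
  0+0+1 = 1
  0+1 = 1
  1+0 = 1
  1+0 = 1

0b1111000001011010100101001100010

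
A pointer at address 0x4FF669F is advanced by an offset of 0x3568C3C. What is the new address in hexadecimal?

Add column by column in base 16, right to left:
  F+C = B carry 1
  9+3+1 = D
  6+C = 2 carry 1
  6+8+1 = F
  F+6 = 5 carry 1
  F+5+1 = 5 carry 1
  4+3+1 = 8

0x855F2DB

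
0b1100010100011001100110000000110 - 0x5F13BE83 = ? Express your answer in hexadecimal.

0x3790D83

0b1100010100011001100110000000110 = 0x628CCC06 in hexadecimal.
Subtract column by column in base 16:
  6-3 → 3
  0-8 → 8 (borrow)
  C-E-1 → D (borrow)
  C-B-1 → 0
  C-3 → 9
  8-1 → 7
  2-F → 3 (borrow)
  6-5-1 → 0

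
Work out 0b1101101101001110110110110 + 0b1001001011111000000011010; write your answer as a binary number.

0b10110111001000110111010000

Add column by column in base 2, right to left:
  0+0 = 0
  1+1 = 0 carry 1
  1+0+1 = 0 carry 1
  0+1+1 = 0 carry 1
  1+1+1 = 1 carry 1
  1+0+1 = 0 carry 1
  0+0+1 = 1
  1+0 = 1
  1+0 = 1
  0+0 = 0
  1+0 = 1
  1+0 = 1
  1+1 = 0 carry 1
  0+1+1 = 0 carry 1
  0+1+1 = 0 carry 1
  1+1+1 = 1 carry 1
  0+1+1 = 0 carry 1
  1+0+1 = 0 carry 1
  1+1+1 = 1 carry 1
  0+0+1 = 1
  1+0 = 1
  1+1 = 0 carry 1
  0+0+1 = 1
  1+0 = 1
  1+1 = 0 carry 1
  final carry 1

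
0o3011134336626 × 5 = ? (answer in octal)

Multiply each base-8 digit by 5, carrying:
  6×5 = 30 → write 6 carry 3
  2×5+3 = 13 → write 5 carry 1
  6×5+1 = 31 → write 7 carry 3
  6×5+3 = 33 → write 1 carry 4
  3×5+4 = 19 → write 3 carry 2
  3×5+2 = 17 → write 1 carry 2
  4×5+2 = 22 → write 6 carry 2
  3×5+2 = 17 → write 1 carry 2
  1×5+2 = 7 → write 7
  1×5 = 5 → write 5
  1×5 = 5 → write 5
  0×5 = 0 → write 0
  3×5 = 15 → write 7 carry 1
  remaining carry: 1

0o17055716131756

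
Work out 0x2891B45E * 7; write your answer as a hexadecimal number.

Multiply each base-16 digit by 7, carrying:
  E×7 = 98 → write 2 carry 6
  5×7+6 = 41 → write 9 carry 2
  4×7+2 = 30 → write E carry 1
  B×7+1 = 78 → write E carry 4
  1×7+4 = 11 → write B
  9×7 = 63 → write F carry 3
  8×7+3 = 59 → write B carry 3
  2×7+3 = 17 → write 1 carry 1
  remaining carry: 1

0x11BFBEE92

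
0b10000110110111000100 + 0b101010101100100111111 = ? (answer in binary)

0b111011100011100000011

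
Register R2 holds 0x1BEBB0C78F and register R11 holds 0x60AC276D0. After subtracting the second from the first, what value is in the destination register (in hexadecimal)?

0x15E0EE50BF

Subtract column by column in base 16:
  F-0 → F
  8-D → B (borrow)
  7-6-1 → 0
  C-7 → 5
  0-2 → E (borrow)
  B-C-1 → E (borrow)
  B-A-1 → 0
  E-0 → E
  B-6 → 5
  1-0 → 1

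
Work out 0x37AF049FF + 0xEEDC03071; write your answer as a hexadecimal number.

Add column by column in base 16, right to left:
  F+1 = 0 carry 1
  F+7+1 = 7 carry 1
  9+0+1 = A
  4+3 = 7
  0+0 = 0
  F+C = B carry 1
  A+D+1 = 8 carry 1
  7+E+1 = 6 carry 1
  3+E+1 = 2 carry 1
  final carry 1

0x1268B07A70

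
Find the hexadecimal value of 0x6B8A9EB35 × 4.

Multiply each base-16 digit by 4, carrying:
  5×4 = 20 → write 4 carry 1
  3×4+1 = 13 → write D
  B×4 = 44 → write C carry 2
  E×4+2 = 58 → write A carry 3
  9×4+3 = 39 → write 7 carry 2
  A×4+2 = 42 → write A carry 2
  8×4+2 = 34 → write 2 carry 2
  B×4+2 = 46 → write E carry 2
  6×4+2 = 26 → write A carry 1
  remaining carry: 1

0x1AE2A7ACD4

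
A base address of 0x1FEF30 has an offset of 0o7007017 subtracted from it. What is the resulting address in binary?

0b111110000100100001

0x1FEF30 = 0b111111110111100110000 in binary.
0o7007017 = 0b111000000111000001111 in binary.
Subtract column by column in base 2:
  0-1 → 1 (borrow)
  0-1-1 → 0 (borrow)
  0-1-1 → 0 (borrow)
  0-1-1 → 0 (borrow)
  1-0-1 → 0
  1-0 → 1
  0-0 → 0
  0-0 → 0
  1-0 → 1
  1-1 → 0
  1-1 → 0
  1-1 → 0
  0-0 → 0
  1-0 → 1
  1-0 → 1
  1-0 → 1
  1-0 → 1
  1-0 → 1
  1-1 → 0
  1-1 → 0
  1-1 → 0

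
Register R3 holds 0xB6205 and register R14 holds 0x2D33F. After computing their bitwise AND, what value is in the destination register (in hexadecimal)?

0x24205

AND each hex digit independently (no carries):
  B&2=2, 6&D=4, 2&3=2, 0&3=0, 5&F=5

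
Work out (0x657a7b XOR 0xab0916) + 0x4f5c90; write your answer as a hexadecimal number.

First 0x657a7b XOR 0xab0916 = 0xce736d.
Add column by column in base 16, right to left:
  d+0 = d
  6+9 = f
  3+c = f
  7+5 = c
  e+f = d carry 1
  c+4+1 = 1 carry 1
  final carry 1

0x11dcffd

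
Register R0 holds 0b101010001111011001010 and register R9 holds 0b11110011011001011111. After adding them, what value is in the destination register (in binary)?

0b1001000101010100101001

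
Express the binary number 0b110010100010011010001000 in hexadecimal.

0xCA2688

Group the bits into nibbles: 1100 1010 0010 0110 1000 1000 → CA2688.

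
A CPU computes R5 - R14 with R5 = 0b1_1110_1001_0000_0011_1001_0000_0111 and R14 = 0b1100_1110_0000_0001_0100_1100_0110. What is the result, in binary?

0b10001101100000010010001000001

Subtract column by column in base 2:
  1-0 → 1
  1-1 → 0
  1-1 → 0
  0-0 → 0
  0-0 → 0
  0-0 → 0
  0-1 → 1 (borrow)
  0-1-1 → 0 (borrow)
  1-0-1 → 0
  0-0 → 0
  0-1 → 1 (borrow)
  1-0-1 → 0
  1-1 → 0
  1-0 → 1
  0-0 → 0
  0-0 → 0
  0-0 → 0
  0-0 → 0
  0-0 → 0
  0-0 → 0
  1-0 → 1
  0-1 → 1 (borrow)
  0-1-1 → 0 (borrow)
  1-1-1 → 1 (borrow)
  0-0-1 → 1 (borrow)
  1-0-1 → 0
  1-1 → 0
  1-1 → 0
  1-0 → 1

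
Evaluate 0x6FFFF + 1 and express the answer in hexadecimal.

The trailing 4 digits are F (max in base 16), so adding 1 cascades: they roll to 0 and the next digit up increments.

0x70000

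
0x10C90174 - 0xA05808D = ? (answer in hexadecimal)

Subtract column by column in base 16:
  4-D → 7 (borrow)
  7-8-1 → E (borrow)
  1-0-1 → 0
  0-8 → 8 (borrow)
  9-5-1 → 3
  C-0 → C
  0-A → 6 (borrow)
  1-0-1 → 0

0x6C380E7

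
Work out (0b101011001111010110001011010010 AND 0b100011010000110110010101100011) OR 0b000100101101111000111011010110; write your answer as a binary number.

0b100111101101111110111011010110

0b101011001111010110001011010010 AND 0b100011010000110110010101100011 = 0b100011000000010110000001000010.
Then OR with 0b000100101101111000111011010110.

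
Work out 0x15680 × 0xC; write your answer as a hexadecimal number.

0x100E00

Multiply each base-16 digit by 12, carrying:
  0×12 = 0 → write 0
  8×12 = 96 → write 0 carry 6
  6×12+6 = 78 → write E carry 4
  5×12+4 = 64 → write 0 carry 4
  1×12+4 = 16 → write 0 carry 1
  remaining carry: 1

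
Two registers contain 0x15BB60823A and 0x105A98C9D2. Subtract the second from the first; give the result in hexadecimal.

Subtract column by column in base 16:
  A-2 → 8
  3-D → 6 (borrow)
  2-9-1 → 8 (borrow)
  8-C-1 → B (borrow)
  0-8-1 → 7 (borrow)
  6-9-1 → C (borrow)
  B-A-1 → 0
  B-5 → 6
  5-0 → 5
  1-1 → 0

0x560C7B868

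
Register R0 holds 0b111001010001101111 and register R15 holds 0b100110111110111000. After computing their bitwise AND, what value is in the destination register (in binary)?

AND bit by bit (1 only where both bits are 1):
  111001010001101111
& 100110111110111000
= 100000010000101000

0b100000010000101000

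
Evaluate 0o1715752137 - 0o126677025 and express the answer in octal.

Subtract column by column in base 8:
  7-5 → 2
  3-2 → 1
  1-0 → 1
  2-7 → 3 (borrow)
  5-7-1 → 5 (borrow)
  7-6-1 → 0
  5-6 → 7 (borrow)
  1-2-1 → 6 (borrow)
  7-1-1 → 5
  1-0 → 1

0o1567053112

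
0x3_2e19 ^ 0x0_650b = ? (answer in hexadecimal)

0x34b12

XOR each hex digit independently (no carries):
  3^0=3, 2^6=4, e^5=b, 1^0=1, 9^b=2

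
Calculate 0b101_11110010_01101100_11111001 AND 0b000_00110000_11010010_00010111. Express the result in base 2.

0b000001100000100000000010001

AND bit by bit (1 only where both bits are 1):
  101111100100110110011111001
& 000001100001101001000010111
= 000001100000100000000010001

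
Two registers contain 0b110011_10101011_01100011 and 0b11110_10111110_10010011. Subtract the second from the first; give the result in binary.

0b101001110110011010000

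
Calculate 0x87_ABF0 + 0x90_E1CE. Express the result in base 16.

Add column by column in base 16, right to left:
  0+E = E
  F+C = B carry 1
  B+1+1 = D
  A+E = 8 carry 1
  7+0+1 = 8
  8+9 = 1 carry 1
  final carry 1

0x1188DBE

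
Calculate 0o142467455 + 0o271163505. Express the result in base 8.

0o433653162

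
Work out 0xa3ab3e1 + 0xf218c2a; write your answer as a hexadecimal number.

0x195c400b

Add column by column in base 16, right to left:
  1+a = b
  e+2 = 0 carry 1
  3+c+1 = 0 carry 1
  b+8+1 = 4 carry 1
  a+1+1 = c
  3+2 = 5
  a+f = 9 carry 1
  final carry 1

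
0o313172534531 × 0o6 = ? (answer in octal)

Multiply each base-8 digit by 6, carrying:
  1×6 = 6 → write 6
  3×6 = 18 → write 2 carry 2
  5×6+2 = 32 → write 0 carry 4
  4×6+4 = 28 → write 4 carry 3
  3×6+3 = 21 → write 5 carry 2
  5×6+2 = 32 → write 0 carry 4
  2×6+4 = 16 → write 0 carry 2
  7×6+2 = 44 → write 4 carry 5
  1×6+5 = 11 → write 3 carry 1
  3×6+1 = 19 → write 3 carry 2
  1×6+2 = 8 → write 0 carry 1
  3×6+1 = 19 → write 3 carry 2
  remaining carry: 2

0o2303340054026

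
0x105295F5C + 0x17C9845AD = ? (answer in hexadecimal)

0x281C1A509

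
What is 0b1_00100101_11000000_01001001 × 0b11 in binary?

Multiply each base-2 digit by 3, carrying:
  1×3 = 3 → write 1 carry 1
  0×3+1 = 1 → write 1
  0×3 = 0 → write 0
  1×3 = 3 → write 1 carry 1
  0×3+1 = 1 → write 1
  0×3 = 0 → write 0
  1×3 = 3 → write 1 carry 1
  0×3+1 = 1 → write 1
  0×3 = 0 → write 0
  0×3 = 0 → write 0
  0×3 = 0 → write 0
  0×3 = 0 → write 0
  0×3 = 0 → write 0
  0×3 = 0 → write 0
  1×3 = 3 → write 1 carry 1
  1×3+1 = 4 → write 0 carry 2
  1×3+2 = 5 → write 1 carry 2
  0×3+2 = 2 → write 0 carry 1
  1×3+1 = 4 → write 0 carry 2
  0×3+2 = 2 → write 0 carry 1
  0×3+1 = 1 → write 1
  1×3 = 3 → write 1 carry 1
  0×3+1 = 1 → write 1
  0×3 = 0 → write 0
  1×3 = 3 → write 1 carry 1
  remaining carry: 1

0b11011100010100000011011011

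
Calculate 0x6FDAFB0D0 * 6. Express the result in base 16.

0x29F21E24E0

Multiply each base-16 digit by 6, carrying:
  0×6 = 0 → write 0
  D×6 = 78 → write E carry 4
  0×6+4 = 4 → write 4
  B×6 = 66 → write 2 carry 4
  F×6+4 = 94 → write E carry 5
  A×6+5 = 65 → write 1 carry 4
  D×6+4 = 82 → write 2 carry 5
  F×6+5 = 95 → write F carry 5
  6×6+5 = 41 → write 9 carry 2
  remaining carry: 2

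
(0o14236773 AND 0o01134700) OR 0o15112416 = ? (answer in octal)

0o15136716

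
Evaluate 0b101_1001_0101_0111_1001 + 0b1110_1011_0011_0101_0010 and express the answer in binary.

Add column by column in base 2, right to left:
  1+0 = 1
  0+1 = 1
  0+0 = 0
  1+0 = 1
  1+1 = 0 carry 1
  1+0+1 = 0 carry 1
  1+1+1 = 1 carry 1
  0+0+1 = 1
  1+1 = 0 carry 1
  0+1+1 = 0 carry 1
  1+0+1 = 0 carry 1
  0+0+1 = 1
  1+1 = 0 carry 1
  0+1+1 = 0 carry 1
  0+0+1 = 1
  1+1 = 0 carry 1
  1+0+1 = 0 carry 1
  0+1+1 = 0 carry 1
  1+1+1 = 1 carry 1
  0+1+1 = 0 carry 1
  final carry 1

0b101000100100011001011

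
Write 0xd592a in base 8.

0o3254452

Expand each hex digit to 4 bits: d=1101 5=0101 9=1001 2=0010 a=1010.
Group the bits in threes: 011 010 101 100 100 101 010 → 3254452.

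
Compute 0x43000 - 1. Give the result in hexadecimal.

The trailing 3 digits are 0, so subtracting 1 borrows through: they become F and the next digit up decrements.

0x42FFF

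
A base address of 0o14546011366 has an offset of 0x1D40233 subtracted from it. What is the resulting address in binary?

0o14546011366 = 0b1100101100110000001001011110110 in binary.
0x1D40233 = 0b1110101000000001000110011 in binary.
Subtract column by column in base 2:
  0-1 → 1 (borrow)
  1-1-1 → 1 (borrow)
  1-0-1 → 0
  0-0 → 0
  1-1 → 0
  1-1 → 0
  1-0 → 1
  1-0 → 1
  0-0 → 0
  1-1 → 0
  0-0 → 0
  0-0 → 0
  1-0 → 1
  0-0 → 0
  0-0 → 0
  0-0 → 0
  0-0 → 0
  0-0 → 0
  0-1 → 1 (borrow)
  1-0-1 → 0
  1-1 → 0
  0-0 → 0
  0-1 → 1 (borrow)
  1-1-1 → 1 (borrow)
  1-1-1 → 1 (borrow)
  0-0-1 → 1 (borrow)
  1-0-1 → 0
  0-0 → 0
  0-0 → 0
  1-0 → 1
  1-0 → 1

0b1100011110001000001000011000011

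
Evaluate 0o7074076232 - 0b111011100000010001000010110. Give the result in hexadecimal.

0x31805A84

0o7074076232 = 0x38F07C9A in hexadecimal.
0b111011100000010001000010110 = 0x7702216 in hexadecimal.
Subtract column by column in base 16:
  A-6 → 4
  9-1 → 8
  C-2 → A
  7-2 → 5
  0-0 → 0
  F-7 → 8
  8-7 → 1
  3-0 → 3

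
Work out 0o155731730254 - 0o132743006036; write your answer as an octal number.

Subtract column by column in base 8:
  4-6 → 6 (borrow)
  5-3-1 → 1
  2-0 → 2
  0-6 → 2 (borrow)
  3-0-1 → 2
  7-0 → 7
  1-3 → 6 (borrow)
  3-4-1 → 6 (borrow)
  7-7-1 → 7 (borrow)
  5-2-1 → 2
  5-3 → 2
  1-1 → 0

0o22766722216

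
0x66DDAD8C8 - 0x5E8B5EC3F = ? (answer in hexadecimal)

0x8524EC89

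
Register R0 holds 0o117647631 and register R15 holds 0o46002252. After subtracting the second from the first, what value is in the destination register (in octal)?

0o51645357

Subtract column by column in base 8:
  1-2 → 7 (borrow)
  3-5-1 → 5 (borrow)
  6-2-1 → 3
  7-2 → 5
  4-0 → 4
  6-0 → 6
  7-6 → 1
  1-4 → 5 (borrow)
  1-0-1 → 0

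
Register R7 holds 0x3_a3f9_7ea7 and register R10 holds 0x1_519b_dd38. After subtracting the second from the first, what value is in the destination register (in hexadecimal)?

0x2525da16f

Subtract column by column in base 16:
  7-8 → f (borrow)
  a-3-1 → 6
  e-d → 1
  7-d → a (borrow)
  9-b-1 → d (borrow)
  f-9-1 → 5
  3-1 → 2
  a-5 → 5
  3-1 → 2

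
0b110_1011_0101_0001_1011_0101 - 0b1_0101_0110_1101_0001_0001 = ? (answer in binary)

Subtract column by column in base 2:
  1-1 → 0
  0-0 → 0
  1-0 → 1
  0-0 → 0
  1-1 → 0
  1-0 → 1
  0-0 → 0
  1-0 → 1
  1-1 → 0
  0-0 → 0
  0-1 → 1 (borrow)
  0-1-1 → 0 (borrow)
  1-0-1 → 0
  0-1 → 1 (borrow)
  1-1-1 → 1 (borrow)
  0-0-1 → 1 (borrow)
  1-1-1 → 1 (borrow)
  1-0-1 → 0
  0-1 → 1 (borrow)
  1-0-1 → 0
  0-1 → 1 (borrow)
  1-0-1 → 0
  1-0 → 1

0b10101011110010010100100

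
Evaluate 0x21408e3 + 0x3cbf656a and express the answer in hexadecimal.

0x3ed36e4d

Add column by column in base 16, right to left:
  3+a = d
  e+6 = 4 carry 1
  8+5+1 = e
  0+6 = 6
  4+f = 3 carry 1
  1+b+1 = d
  2+c = e
  0+3 = 3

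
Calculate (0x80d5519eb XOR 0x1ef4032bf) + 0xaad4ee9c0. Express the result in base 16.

0x148f641514

First 0x80d5519eb XOR 0x1ef4032bf = 0x9e2152b54.
Add column by column in base 16, right to left:
  4+0 = 4
  5+c = 1 carry 1
  b+9+1 = 5 carry 1
  2+e+1 = 1 carry 1
  5+e+1 = 4 carry 1
  1+4+1 = 6
  2+d = f
  e+a = 8 carry 1
  9+a+1 = 4 carry 1
  final carry 1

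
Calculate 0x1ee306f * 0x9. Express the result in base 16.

0x115fb3e7

Multiply each base-16 digit by 9, carrying:
  f×9 = 135 → write 7 carry 8
  6×9+8 = 62 → write e carry 3
  0×9+3 = 3 → write 3
  3×9 = 27 → write b carry 1
  e×9+1 = 127 → write f carry 7
  e×9+7 = 133 → write 5 carry 8
  1×9+8 = 17 → write 1 carry 1
  remaining carry: 1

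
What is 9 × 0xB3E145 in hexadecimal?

0x652EB6D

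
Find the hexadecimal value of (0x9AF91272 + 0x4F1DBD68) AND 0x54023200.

Add column by column in base 16, right to left:
  2+8 = A
  7+6 = D
  2+D = F
  1+B = C
  9+D = 6 carry 1
  F+1+1 = 1 carry 1
  A+F+1 = A carry 1
  9+4+1 = E
Sum = 0xEA16CFDA; now AND with 0x54023200:
  E&5=4, A&4=0, 1&0=0, 6&2=2, C&3=0, F&2=2, D&0=0, A&0=0

0x40020200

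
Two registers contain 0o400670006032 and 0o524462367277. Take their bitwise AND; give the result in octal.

AND each oct digit independently (no carries):
  4&5=4, 0&2=0, 0&4=0, 6&4=4, 7&6=6, 0&2=0, 0&3=0, 0&6=0, 6&7=6, 0&2=0, 3&7=3, 2&7=2

0o400460006032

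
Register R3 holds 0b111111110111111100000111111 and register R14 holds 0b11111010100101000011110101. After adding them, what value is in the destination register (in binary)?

0b1011111001100100100100110100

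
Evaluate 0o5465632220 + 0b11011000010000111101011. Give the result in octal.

0o5520653173

0b11011000010000111101011 = 0o33020753 in octal.
Add column by column in base 8, right to left:
  0+3 = 3
  2+5 = 7
  2+7 = 1 carry 1
  2+0+1 = 3
  3+2 = 5
  6+0 = 6
  5+3 = 0 carry 1
  6+3+1 = 2 carry 1
  4+0+1 = 5
  5+0 = 5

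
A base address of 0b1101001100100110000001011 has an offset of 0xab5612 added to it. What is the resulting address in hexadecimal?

0x251a21d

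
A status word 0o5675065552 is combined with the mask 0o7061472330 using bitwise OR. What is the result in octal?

OR each oct digit independently (no carries):
  5|7=7, 6|0=6, 7|6=7, 5|1=5, 0|4=4, 6|7=7, 5|2=7, 5|3=7, 5|3=7, 2|0=2

0o7675477772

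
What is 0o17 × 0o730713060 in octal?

Multiply each base-8 digit by 15, carrying:
  0×15 = 0 → write 0
  6×15 = 90 → write 2 carry 11
  0×15+11 = 11 → write 3 carry 1
  3×15+1 = 46 → write 6 carry 5
  1×15+5 = 20 → write 4 carry 2
  7×15+2 = 107 → write 3 carry 13
  0×15+13 = 13 → write 5 carry 1
  3×15+1 = 46 → write 6 carry 5
  7×15+5 = 110 → write 6 carry 13
  remaining carry: 15

0o15665346320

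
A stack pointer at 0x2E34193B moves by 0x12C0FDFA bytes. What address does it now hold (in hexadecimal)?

0x40F51735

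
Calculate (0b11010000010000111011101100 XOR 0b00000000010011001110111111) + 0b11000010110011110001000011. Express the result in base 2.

0b110010010110111100110010110

First 0b11010000010000111011101100 XOR 0b00000000010011001110111111 = 0b11010000000011110101010011.
Add column by column in base 2, right to left:
  1+1 = 0 carry 1
  1+1+1 = 1 carry 1
  0+0+1 = 1
  0+0 = 0
  1+0 = 1
  0+0 = 0
  1+1 = 0 carry 1
  0+0+1 = 1
  1+0 = 1
  0+0 = 0
  1+1 = 0 carry 1
  1+1+1 = 1 carry 1
  1+1+1 = 1 carry 1
  1+1+1 = 1 carry 1
  0+0+1 = 1
  0+0 = 0
  0+1 = 1
  0+1 = 1
  0+0 = 0
  0+1 = 1
  0+0 = 0
  0+0 = 0
  1+0 = 1
  0+0 = 0
  1+1 = 0 carry 1
  1+1+1 = 1 carry 1
  final carry 1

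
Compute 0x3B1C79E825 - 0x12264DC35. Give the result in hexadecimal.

0x39FA150BF0

Subtract column by column in base 16:
  5-5 → 0
  2-3 → F (borrow)
  8-C-1 → B (borrow)
  E-D-1 → 0
  9-4 → 5
  7-6 → 1
  C-2 → A
  1-2 → F (borrow)
  B-1-1 → 9
  3-0 → 3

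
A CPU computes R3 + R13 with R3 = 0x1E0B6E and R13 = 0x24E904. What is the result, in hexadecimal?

0x42F472

Add column by column in base 16, right to left:
  E+4 = 2 carry 1
  6+0+1 = 7
  B+9 = 4 carry 1
  0+E+1 = F
  E+4 = 2 carry 1
  1+2+1 = 4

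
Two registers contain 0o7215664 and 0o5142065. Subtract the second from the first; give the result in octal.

Subtract column by column in base 8:
  4-5 → 7 (borrow)
  6-6-1 → 7 (borrow)
  6-0-1 → 5
  5-2 → 3
  1-4 → 5 (borrow)
  2-1-1 → 0
  7-5 → 2

0o2053577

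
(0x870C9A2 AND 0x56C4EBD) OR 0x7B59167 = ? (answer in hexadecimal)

0x7F5D9E7

0x870C9A2 AND 0x56C4EBD = 0x06048A0.
Then OR with 0x7B59167.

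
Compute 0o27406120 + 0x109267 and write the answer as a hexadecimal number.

0o27406120 = 0x5E0C50 in hexadecimal.
Add column by column in base 16, right to left:
  0+7 = 7
  5+6 = B
  C+2 = E
  0+9 = 9
  E+0 = E
  5+1 = 6

0x6E9EB7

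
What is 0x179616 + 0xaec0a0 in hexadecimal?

0xc656b6

Add column by column in base 16, right to left:
  6+0 = 6
  1+a = b
  6+0 = 6
  9+c = 5 carry 1
  7+e+1 = 6 carry 1
  1+a+1 = c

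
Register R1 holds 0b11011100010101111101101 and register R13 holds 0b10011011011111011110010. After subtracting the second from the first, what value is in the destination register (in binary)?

0b1000000110110011111011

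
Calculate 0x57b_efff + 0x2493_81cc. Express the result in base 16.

Add column by column in base 16, right to left:
  f+c = b carry 1
  f+c+1 = c carry 1
  f+1+1 = 1 carry 1
  e+8+1 = 7 carry 1
  b+3+1 = f
  7+9 = 0 carry 1
  5+4+1 = a
  0+2 = 2

0x2a0f71cb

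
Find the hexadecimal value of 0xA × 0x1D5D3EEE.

Multiply each base-16 digit by 10, carrying:
  E×10 = 140 → write C carry 8
  E×10+8 = 148 → write 4 carry 9
  E×10+9 = 149 → write 5 carry 9
  3×10+9 = 39 → write 7 carry 2
  D×10+2 = 132 → write 4 carry 8
  5×10+8 = 58 → write A carry 3
  D×10+3 = 133 → write 5 carry 8
  1×10+8 = 18 → write 2 carry 1
  remaining carry: 1

0x125A4754C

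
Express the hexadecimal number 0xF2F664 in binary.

Expand each hex digit to 4 bits: F=1111 2=0010 F=1111 6=0110 6=0110 4=0100.

0b111100101111011001100100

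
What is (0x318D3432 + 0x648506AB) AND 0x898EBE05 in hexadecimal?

0x80023A05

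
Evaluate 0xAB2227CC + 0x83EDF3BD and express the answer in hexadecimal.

Add column by column in base 16, right to left:
  C+D = 9 carry 1
  C+B+1 = 8 carry 1
  7+3+1 = B
  2+F = 1 carry 1
  2+D+1 = 0 carry 1
  2+E+1 = 1 carry 1
  B+3+1 = F
  A+8 = 2 carry 1
  final carry 1

0x12F101B89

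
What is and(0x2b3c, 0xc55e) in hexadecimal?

0x011c

AND each hex digit independently (no carries):
  2&c=0, b&5=1, 3&5=1, c&e=c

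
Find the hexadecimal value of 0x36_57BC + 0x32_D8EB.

Add column by column in base 16, right to left:
  C+B = 7 carry 1
  B+E+1 = A carry 1
  7+8+1 = 0 carry 1
  5+D+1 = 3 carry 1
  6+2+1 = 9
  3+3 = 6

0x6930A7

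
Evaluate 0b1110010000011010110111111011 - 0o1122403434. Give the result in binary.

0b100111101111010011011011111

0o1122403434 = 0b1001010010100000011100011100 in binary.
Subtract column by column in base 2:
  1-0 → 1
  1-0 → 1
  0-1 → 1 (borrow)
  1-1-1 → 1 (borrow)
  1-1-1 → 1 (borrow)
  1-0-1 → 0
  1-0 → 1
  1-0 → 1
  1-1 → 0
  0-1 → 1 (borrow)
  1-1-1 → 1 (borrow)
  1-0-1 → 0
  0-0 → 0
  1-0 → 1
  0-0 → 0
  1-0 → 1
  1-0 → 1
  0-1 → 1 (borrow)
  0-0-1 → 1 (borrow)
  0-1-1 → 0 (borrow)
  0-0-1 → 1 (borrow)
  0-0-1 → 1 (borrow)
  1-1-1 → 1 (borrow)
  0-0-1 → 1 (borrow)
  0-1-1 → 0 (borrow)
  1-0-1 → 0
  1-0 → 1
  1-1 → 0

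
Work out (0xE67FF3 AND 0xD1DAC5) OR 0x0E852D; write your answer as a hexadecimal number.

0xCEDFED

0xE67FF3 AND 0xD1DAC5 = 0xC05AC1.
Then OR with 0x0E852D.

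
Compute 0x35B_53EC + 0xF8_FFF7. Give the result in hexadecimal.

0x45453E3

Add column by column in base 16, right to left:
  C+7 = 3 carry 1
  E+F+1 = E carry 1
  3+F+1 = 3 carry 1
  5+F+1 = 5 carry 1
  B+8+1 = 4 carry 1
  5+F+1 = 5 carry 1
  3+0+1 = 4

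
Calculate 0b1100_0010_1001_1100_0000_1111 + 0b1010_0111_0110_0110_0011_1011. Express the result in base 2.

0b1011010100000001001001010

Add column by column in base 2, right to left:
  1+1 = 0 carry 1
  1+1+1 = 1 carry 1
  1+0+1 = 0 carry 1
  1+1+1 = 1 carry 1
  0+1+1 = 0 carry 1
  0+1+1 = 0 carry 1
  0+0+1 = 1
  0+0 = 0
  0+0 = 0
  0+1 = 1
  1+1 = 0 carry 1
  1+0+1 = 0 carry 1
  1+0+1 = 0 carry 1
  0+1+1 = 0 carry 1
  0+1+1 = 0 carry 1
  1+0+1 = 0 carry 1
  0+1+1 = 0 carry 1
  1+1+1 = 1 carry 1
  0+1+1 = 0 carry 1
  0+0+1 = 1
  0+0 = 0
  0+1 = 1
  1+0 = 1
  1+1 = 0 carry 1
  final carry 1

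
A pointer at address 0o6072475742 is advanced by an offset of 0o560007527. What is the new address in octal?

Add column by column in base 8, right to left:
  2+7 = 1 carry 1
  4+2+1 = 7
  7+5 = 4 carry 1
  5+7+1 = 5 carry 1
  7+0+1 = 0 carry 1
  4+0+1 = 5
  2+0 = 2
  7+6 = 5 carry 1
  0+5+1 = 6
  6+0 = 6

0o6652505471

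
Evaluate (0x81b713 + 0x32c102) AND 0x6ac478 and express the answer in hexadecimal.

0x204010

Add column by column in base 16, right to left:
  3+2 = 5
  1+0 = 1
  7+1 = 8
  b+c = 7 carry 1
  1+2+1 = 4
  8+3 = b
Sum = 0xb47815; now AND with 0x6ac478:
  b&6=2, 4&a=0, 7&c=4, 8&4=0, 1&7=1, 5&8=0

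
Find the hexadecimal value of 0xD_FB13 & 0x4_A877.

0x4A813

AND each hex digit independently (no carries):
  D&4=4, F&A=A, B&8=8, 1&7=1, 3&7=3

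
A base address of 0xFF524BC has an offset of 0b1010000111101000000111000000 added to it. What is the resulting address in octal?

0xFF524BC = 0o1775222274 in octal.
0b1010000111101000000111000000 = 0o1207500700 in octal.
Add column by column in base 8, right to left:
  4+0 = 4
  7+0 = 7
  2+7 = 1 carry 1
  2+0+1 = 3
  2+0 = 2
  2+5 = 7
  5+7 = 4 carry 1
  7+0+1 = 0 carry 1
  7+2+1 = 2 carry 1
  1+1+1 = 3

0o3204723174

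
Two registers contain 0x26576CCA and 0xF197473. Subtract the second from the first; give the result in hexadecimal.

0x173DF857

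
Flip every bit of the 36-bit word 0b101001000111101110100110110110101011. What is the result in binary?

0b010110111000010001011001001001010100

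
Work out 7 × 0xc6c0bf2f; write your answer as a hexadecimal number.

Multiply each base-16 digit by 7, carrying:
  f×7 = 105 → write 9 carry 6
  2×7+6 = 20 → write 4 carry 1
  f×7+1 = 106 → write a carry 6
  b×7+6 = 83 → write 3 carry 5
  0×7+5 = 5 → write 5
  c×7 = 84 → write 4 carry 5
  6×7+5 = 47 → write f carry 2
  c×7+2 = 86 → write 6 carry 5
  remaining carry: 5

0x56f453a49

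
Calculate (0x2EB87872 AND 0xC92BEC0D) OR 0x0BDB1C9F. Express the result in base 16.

0x2EB87872 AND 0xC92BEC0D = 0x08286800.
Then OR with 0x0BDB1C9F.

0xBFB7C9F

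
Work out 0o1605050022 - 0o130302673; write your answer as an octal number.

Subtract column by column in base 8:
  2-3 → 7 (borrow)
  2-7-1 → 2 (borrow)
  0-6-1 → 1 (borrow)
  0-2-1 → 5 (borrow)
  5-0-1 → 4
  0-3 → 5 (borrow)
  5-0-1 → 4
  0-3 → 5 (borrow)
  6-1-1 → 4
  1-0 → 1

0o1454545127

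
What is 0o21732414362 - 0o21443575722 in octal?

Subtract column by column in base 8:
  2-2 → 0
  6-2 → 4
  3-7 → 4 (borrow)
  4-5-1 → 6 (borrow)
  1-7-1 → 1 (borrow)
  4-5-1 → 6 (borrow)
  2-3-1 → 6 (borrow)
  3-4-1 → 6 (borrow)
  7-4-1 → 2
  1-1 → 0
  2-2 → 0

0o266616440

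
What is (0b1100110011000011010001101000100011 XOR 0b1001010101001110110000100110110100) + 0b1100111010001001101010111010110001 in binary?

First 0b1100110011000011010001101000100011 XOR 0b1001010101001110110000100110110100 = 0b0101100110001101100001001110010111.
Add column by column in base 2, right to left:
  1+1 = 0 carry 1
  1+0+1 = 0 carry 1
  1+0+1 = 0 carry 1
  0+0+1 = 1
  1+1 = 0 carry 1
  0+1+1 = 0 carry 1
  0+0+1 = 1
  1+1 = 0 carry 1
  1+0+1 = 0 carry 1
  1+1+1 = 1 carry 1
  0+1+1 = 0 carry 1
  0+1+1 = 0 carry 1
  1+0+1 = 0 carry 1
  0+1+1 = 0 carry 1
  0+0+1 = 1
  0+1 = 1
  0+0 = 0
  1+1 = 0 carry 1
  1+1+1 = 1 carry 1
  0+0+1 = 1
  1+0 = 1
  1+1 = 0 carry 1
  0+0+1 = 1
  0+0 = 0
  0+0 = 0
  1+1 = 0 carry 1
  1+0+1 = 0 carry 1
  0+1+1 = 0 carry 1
  0+1+1 = 0 carry 1
  1+1+1 = 1 carry 1
  1+0+1 = 0 carry 1
  0+0+1 = 1
  1+1 = 0 carry 1
  0+1+1 = 0 carry 1
  final carry 1

0b10010100000010111001100001001001000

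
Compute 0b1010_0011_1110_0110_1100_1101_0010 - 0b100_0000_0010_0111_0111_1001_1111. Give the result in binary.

Subtract column by column in base 2:
  0-1 → 1 (borrow)
  1-1-1 → 1 (borrow)
  0-1-1 → 0 (borrow)
  0-1-1 → 0 (borrow)
  1-1-1 → 1 (borrow)
  0-0-1 → 1 (borrow)
  1-0-1 → 0
  1-1 → 0
  0-1 → 1 (borrow)
  0-1-1 → 0 (borrow)
  1-1-1 → 1 (borrow)
  1-0-1 → 0
  0-1 → 1 (borrow)
  1-1-1 → 1 (borrow)
  1-1-1 → 1 (borrow)
  0-0-1 → 1 (borrow)
  0-0-1 → 1 (borrow)
  1-1-1 → 1 (borrow)
  1-0-1 → 0
  1-0 → 1
  1-0 → 1
  1-0 → 1
  0-0 → 0
  0-0 → 0
  0-0 → 0
  1-0 → 1
  0-1 → 1 (borrow)
  1-0-1 → 0

0b110001110111111010100110011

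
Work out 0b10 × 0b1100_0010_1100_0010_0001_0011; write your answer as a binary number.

0b1100001011000010000100110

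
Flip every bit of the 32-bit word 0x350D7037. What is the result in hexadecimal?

0xCAF28FC8

Each hex digit d becomes F−d:
  3→C, 5→A, 0→F, D→2, 7→8, 0→F, 3→C, 7→8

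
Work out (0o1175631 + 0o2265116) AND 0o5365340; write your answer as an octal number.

Add column by column in base 8, right to left:
  1+6 = 7
  3+1 = 4
  6+1 = 7
  5+5 = 2 carry 1
  7+6+1 = 6 carry 1
  1+2+1 = 4
  1+2 = 3
Sum = 0o3462747; now AND with 0o5365340:
  3&5=1, 4&3=0, 6&6=6, 2&5=0, 7&3=3, 4&4=4, 7&0=0

0o1060340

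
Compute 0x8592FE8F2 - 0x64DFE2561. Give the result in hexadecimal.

Subtract column by column in base 16:
  2-1 → 1
  F-6 → 9
  8-5 → 3
  E-2 → C
  F-E → 1
  2-F → 3 (borrow)
  9-D-1 → B (borrow)
  5-4-1 → 0
  8-6 → 2

0x20B31C391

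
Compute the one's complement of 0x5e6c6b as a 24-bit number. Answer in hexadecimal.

0xa19394

Each hex digit d becomes f−d:
  5→a, e→1, 6→9, c→3, 6→9, b→4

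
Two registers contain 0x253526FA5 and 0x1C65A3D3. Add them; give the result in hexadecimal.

Add column by column in base 16, right to left:
  5+3 = 8
  A+D = 7 carry 1
  F+3+1 = 3 carry 1
  6+A+1 = 1 carry 1
  2+5+1 = 8
  5+6 = B
  3+C = F
  5+1 = 6
  2+0 = 2

0x26FB81378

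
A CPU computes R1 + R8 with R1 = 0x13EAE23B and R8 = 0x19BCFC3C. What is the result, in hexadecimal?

0x2DA7DE77

Add column by column in base 16, right to left:
  B+C = 7 carry 1
  3+3+1 = 7
  2+C = E
  E+F = D carry 1
  A+C+1 = 7 carry 1
  E+B+1 = A carry 1
  3+9+1 = D
  1+1 = 2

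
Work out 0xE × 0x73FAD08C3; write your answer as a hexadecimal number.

Multiply each base-16 digit by 14, carrying:
  3×14 = 42 → write A carry 2
  C×14+2 = 170 → write A carry 10
  8×14+10 = 122 → write A carry 7
  0×14+7 = 7 → write 7
  D×14 = 182 → write 6 carry 11
  A×14+11 = 151 → write 7 carry 9
  F×14+9 = 219 → write B carry 13
  3×14+13 = 55 → write 7 carry 3
  7×14+3 = 101 → write 5 carry 6
  remaining carry: 6

0x657B767AAA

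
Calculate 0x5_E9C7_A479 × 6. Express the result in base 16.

0x237AADDAD6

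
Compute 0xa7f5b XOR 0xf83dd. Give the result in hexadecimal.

XOR each hex digit independently (no carries):
  a^f=5, 7^8=f, f^3=c, 5^d=8, b^d=6

0x5fc86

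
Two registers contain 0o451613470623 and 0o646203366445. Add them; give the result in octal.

0o1320017057270

Add column by column in base 8, right to left:
  3+5 = 0 carry 1
  2+4+1 = 7
  6+4 = 2 carry 1
  0+6+1 = 7
  7+6 = 5 carry 1
  4+3+1 = 0 carry 1
  3+3+1 = 7
  1+0 = 1
  6+2 = 0 carry 1
  1+6+1 = 0 carry 1
  5+4+1 = 2 carry 1
  4+6+1 = 3 carry 1
  final carry 1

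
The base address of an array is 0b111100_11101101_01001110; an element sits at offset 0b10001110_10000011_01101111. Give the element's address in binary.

0b110010110111000010111101

Add column by column in base 2, right to left:
  0+1 = 1
  1+1 = 0 carry 1
  1+1+1 = 1 carry 1
  1+1+1 = 1 carry 1
  0+0+1 = 1
  0+1 = 1
  1+1 = 0 carry 1
  0+0+1 = 1
  1+1 = 0 carry 1
  0+1+1 = 0 carry 1
  1+0+1 = 0 carry 1
  1+0+1 = 0 carry 1
  0+0+1 = 1
  1+0 = 1
  1+0 = 1
  1+1 = 0 carry 1
  0+0+1 = 1
  0+1 = 1
  1+1 = 0 carry 1
  1+1+1 = 1 carry 1
  1+0+1 = 0 carry 1
  1+0+1 = 0 carry 1
  0+0+1 = 1
  0+1 = 1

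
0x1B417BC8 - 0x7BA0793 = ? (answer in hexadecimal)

Subtract column by column in base 16:
  8-3 → 5
  C-9 → 3
  B-7 → 4
  7-0 → 7
  1-A → 7 (borrow)
  4-B-1 → 8 (borrow)
  B-7-1 → 3
  1-0 → 1

0x13877435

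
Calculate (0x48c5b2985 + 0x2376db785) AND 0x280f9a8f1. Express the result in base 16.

0x280c8a000

Add column by column in base 16, right to left:
  5+5 = a
  8+8 = 0 carry 1
  9+7+1 = 1 carry 1
  2+b+1 = e
  b+d = 8 carry 1
  5+6+1 = c
  c+7 = 3 carry 1
  8+3+1 = c
  4+2 = 6
Sum = 0x6c3c8e10a; now AND with 0x280f9a8f1:
  6&2=2, c&8=8, 3&0=0, c&f=c, 8&9=8, e&a=a, 1&8=0, 0&f=0, a&1=0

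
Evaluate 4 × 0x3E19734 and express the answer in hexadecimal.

Multiply each base-16 digit by 4, carrying:
  4×4 = 16 → write 0 carry 1
  3×4+1 = 13 → write D
  7×4 = 28 → write C carry 1
  9×4+1 = 37 → write 5 carry 2
  1×4+2 = 6 → write 6
  E×4 = 56 → write 8 carry 3
  3×4+3 = 15 → write F

0xF865CD0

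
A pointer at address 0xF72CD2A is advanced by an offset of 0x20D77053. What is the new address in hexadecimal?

Add column by column in base 16, right to left:
  A+3 = D
  2+5 = 7
  D+0 = D
  C+7 = 3 carry 1
  2+7+1 = A
  7+D = 4 carry 1
  F+0+1 = 0 carry 1
  0+2+1 = 3

0x304A3D7D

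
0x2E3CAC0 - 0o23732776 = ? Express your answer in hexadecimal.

0o23732776 = 0x4FB5FE in hexadecimal.
Subtract column by column in base 16:
  0-E → 2 (borrow)
  C-F-1 → C (borrow)
  A-5-1 → 4
  C-B → 1
  3-F → 4 (borrow)
  E-4-1 → 9
  2-0 → 2

0x29414C2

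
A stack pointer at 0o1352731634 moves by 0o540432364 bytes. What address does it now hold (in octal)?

Add column by column in base 8, right to left:
  4+4 = 0 carry 1
  3+6+1 = 2 carry 1
  6+3+1 = 2 carry 1
  1+2+1 = 4
  3+3 = 6
  7+4 = 3 carry 1
  2+0+1 = 3
  5+4 = 1 carry 1
  3+5+1 = 1 carry 1
  1+0+1 = 2

0o2113364220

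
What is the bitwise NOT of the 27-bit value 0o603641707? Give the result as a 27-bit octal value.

Each oct digit d becomes 7−d:
  6→1, 0→7, 3→4, 6→1, 4→3, 1→6, 7→0, 0→7, 7→0

0o174136070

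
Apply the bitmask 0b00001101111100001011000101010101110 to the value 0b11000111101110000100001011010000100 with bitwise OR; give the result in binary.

0b11001111111110001111001111010101110

OR bit by bit (1 where either bit is 1):
  11000111101110000100001011010000100
| 00001101111100001011000101010101110
= 11001111111110001111001111010101110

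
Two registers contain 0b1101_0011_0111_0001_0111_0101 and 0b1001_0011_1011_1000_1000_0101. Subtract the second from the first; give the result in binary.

Subtract column by column in base 2:
  1-1 → 0
  0-0 → 0
  1-1 → 0
  0-0 → 0
  1-0 → 1
  1-0 → 1
  1-0 → 1
  0-1 → 1 (borrow)
  1-0-1 → 0
  0-0 → 0
  0-0 → 0
  0-1 → 1 (borrow)
  1-1-1 → 1 (borrow)
  1-1-1 → 1 (borrow)
  1-0-1 → 0
  0-1 → 1 (borrow)
  1-1-1 → 1 (borrow)
  1-1-1 → 1 (borrow)
  0-0-1 → 1 (borrow)
  0-0-1 → 1 (borrow)
  1-1-1 → 1 (borrow)
  0-0-1 → 1 (borrow)
  1-0-1 → 0
  1-1 → 0

0b1111111011100011110000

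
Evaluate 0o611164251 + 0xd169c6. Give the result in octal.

0o675451157

0xd169c6 = 0o64264706 in octal.
Add column by column in base 8, right to left:
  1+6 = 7
  5+0 = 5
  2+7 = 1 carry 1
  4+4+1 = 1 carry 1
  6+6+1 = 5 carry 1
  1+2+1 = 4
  1+4 = 5
  1+6 = 7
  6+0 = 6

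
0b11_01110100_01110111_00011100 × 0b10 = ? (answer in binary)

0b110111010001110111000111000

Multiply each base-2 digit by 2, carrying:
  0×2 = 0 → write 0
  0×2 = 0 → write 0
  1×2 = 2 → write 0 carry 1
  1×2+1 = 3 → write 1 carry 1
  1×2+1 = 3 → write 1 carry 1
  0×2+1 = 1 → write 1
  0×2 = 0 → write 0
  0×2 = 0 → write 0
  1×2 = 2 → write 0 carry 1
  1×2+1 = 3 → write 1 carry 1
  1×2+1 = 3 → write 1 carry 1
  0×2+1 = 1 → write 1
  1×2 = 2 → write 0 carry 1
  1×2+1 = 3 → write 1 carry 1
  1×2+1 = 3 → write 1 carry 1
  0×2+1 = 1 → write 1
  0×2 = 0 → write 0
  0×2 = 0 → write 0
  1×2 = 2 → write 0 carry 1
  0×2+1 = 1 → write 1
  1×2 = 2 → write 0 carry 1
  1×2+1 = 3 → write 1 carry 1
  1×2+1 = 3 → write 1 carry 1
  0×2+1 = 1 → write 1
  1×2 = 2 → write 0 carry 1
  1×2+1 = 3 → write 1 carry 1
  remaining carry: 1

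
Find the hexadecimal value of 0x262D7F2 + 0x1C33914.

0x4261106

Add column by column in base 16, right to left:
  2+4 = 6
  F+1 = 0 carry 1
  7+9+1 = 1 carry 1
  D+3+1 = 1 carry 1
  2+3+1 = 6
  6+C = 2 carry 1
  2+1+1 = 4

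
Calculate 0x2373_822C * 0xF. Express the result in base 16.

Multiply each base-16 digit by 15, carrying:
  C×15 = 180 → write 4 carry 11
  2×15+11 = 41 → write 9 carry 2
  2×15+2 = 32 → write 0 carry 2
  8×15+2 = 122 → write A carry 7
  3×15+7 = 52 → write 4 carry 3
  7×15+3 = 108 → write C carry 6
  3×15+6 = 51 → write 3 carry 3
  2×15+3 = 33 → write 1 carry 2
  remaining carry: 2

0x213C4A094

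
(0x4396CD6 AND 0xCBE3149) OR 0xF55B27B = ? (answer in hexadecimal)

0xF7DB27B

0x4396CD6 AND 0xCBE3149 = 0x4382040.
Then OR with 0xF55B27B.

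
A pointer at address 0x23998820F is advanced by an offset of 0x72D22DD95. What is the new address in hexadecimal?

0x966BB5FA4

Add column by column in base 16, right to left:
  F+5 = 4 carry 1
  0+9+1 = A
  2+D = F
  8+D = 5 carry 1
  8+2+1 = B
  9+2 = B
  9+D = 6 carry 1
  3+2+1 = 6
  2+7 = 9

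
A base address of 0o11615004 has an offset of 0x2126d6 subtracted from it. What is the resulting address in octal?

0o1371456

0x2126d6 = 0o10223326 in octal.
Subtract column by column in base 8:
  4-6 → 6 (borrow)
  0-2-1 → 5 (borrow)
  0-3-1 → 4 (borrow)
  5-3-1 → 1
  1-2 → 7 (borrow)
  6-2-1 → 3
  1-0 → 1
  1-1 → 0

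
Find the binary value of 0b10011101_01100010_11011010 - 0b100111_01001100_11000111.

Subtract column by column in base 2:
  0-1 → 1 (borrow)
  1-1-1 → 1 (borrow)
  0-1-1 → 0 (borrow)
  1-0-1 → 0
  1-0 → 1
  0-0 → 0
  1-1 → 0
  1-1 → 0
  0-0 → 0
  1-0 → 1
  0-1 → 1 (borrow)
  0-1-1 → 0 (borrow)
  0-0-1 → 1 (borrow)
  1-0-1 → 0
  1-1 → 0
  0-0 → 0
  1-1 → 0
  0-1 → 1 (borrow)
  1-1-1 → 1 (borrow)
  1-0-1 → 0
  1-0 → 1
  0-1 → 1 (borrow)
  0-0-1 → 1 (borrow)
  1-0-1 → 0

0b11101100001011000010011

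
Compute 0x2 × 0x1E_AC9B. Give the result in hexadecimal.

Multiply each base-16 digit by 2, carrying:
  B×2 = 22 → write 6 carry 1
  9×2+1 = 19 → write 3 carry 1
  C×2+1 = 25 → write 9 carry 1
  A×2+1 = 21 → write 5 carry 1
  E×2+1 = 29 → write D carry 1
  1×2+1 = 3 → write 3

0x3D5936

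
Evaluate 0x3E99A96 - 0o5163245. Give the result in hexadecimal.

0o5163245 = 0x14E6A5 in hexadecimal.
Subtract column by column in base 16:
  6-5 → 1
  9-A → F (borrow)
  A-6-1 → 3
  9-E → B (borrow)
  9-4-1 → 4
  E-1 → D
  3-0 → 3

0x3D4B3F1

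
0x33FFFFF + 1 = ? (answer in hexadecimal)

The trailing 5 digits are F (max in base 16), so adding 1 cascades: they roll to 0 and the next digit up increments.

0x3400000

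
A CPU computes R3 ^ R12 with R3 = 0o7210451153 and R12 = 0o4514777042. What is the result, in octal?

0o3704326111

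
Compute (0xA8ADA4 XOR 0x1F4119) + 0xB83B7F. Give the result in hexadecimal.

First 0xA8ADA4 XOR 0x1F4119 = 0xB7ECBD.
Add column by column in base 16, right to left:
  D+F = C carry 1
  B+7+1 = 3 carry 1
  C+B+1 = 8 carry 1
  E+3+1 = 2 carry 1
  7+8+1 = 0 carry 1
  B+B+1 = 7 carry 1
  final carry 1

0x170283C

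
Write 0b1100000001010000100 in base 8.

0o1401204

Group the bits in threes: 001 100 000 001 010 000 100 → 1401204.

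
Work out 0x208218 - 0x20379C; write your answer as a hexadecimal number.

Subtract column by column in base 16:
  8-C → C (borrow)
  1-9-1 → 7 (borrow)
  2-7-1 → A (borrow)
  8-3-1 → 4
  0-0 → 0
  2-2 → 0

0x4A7C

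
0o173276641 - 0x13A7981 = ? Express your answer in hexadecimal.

0xB30420

0o173276641 = 0x1ED7DA1 in hexadecimal.
Subtract column by column in base 16:
  1-1 → 0
  A-8 → 2
  D-9 → 4
  7-7 → 0
  D-A → 3
  E-3 → B
  1-1 → 0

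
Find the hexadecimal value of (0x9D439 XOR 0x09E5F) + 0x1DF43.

0xB29A9

First 0x9D439 XOR 0x09E5F = 0x94A66.
Add column by column in base 16, right to left:
  6+3 = 9
  6+4 = A
  A+F = 9 carry 1
  4+D+1 = 2 carry 1
  9+1+1 = B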